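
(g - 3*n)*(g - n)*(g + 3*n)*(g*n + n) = g^4*n - g^3*n^2 + g^3*n - 9*g^2*n^3 - g^2*n^2 + 9*g*n^4 - 9*g*n^3 + 9*n^4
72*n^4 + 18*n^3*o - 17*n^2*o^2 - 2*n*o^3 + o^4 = (-4*n + o)*(-3*n + o)*(2*n + o)*(3*n + o)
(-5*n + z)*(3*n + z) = -15*n^2 - 2*n*z + z^2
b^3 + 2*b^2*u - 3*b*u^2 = b*(b - u)*(b + 3*u)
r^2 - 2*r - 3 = (r - 3)*(r + 1)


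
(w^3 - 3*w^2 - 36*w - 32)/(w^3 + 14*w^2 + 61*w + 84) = (w^2 - 7*w - 8)/(w^2 + 10*w + 21)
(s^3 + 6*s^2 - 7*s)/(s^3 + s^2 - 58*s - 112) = s*(s - 1)/(s^2 - 6*s - 16)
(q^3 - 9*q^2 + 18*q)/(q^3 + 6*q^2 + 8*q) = (q^2 - 9*q + 18)/(q^2 + 6*q + 8)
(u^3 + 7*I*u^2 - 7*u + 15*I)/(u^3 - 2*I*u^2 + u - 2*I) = (u^2 + 8*I*u - 15)/(u^2 - I*u + 2)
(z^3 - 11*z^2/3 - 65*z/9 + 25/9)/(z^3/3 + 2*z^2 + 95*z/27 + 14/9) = 3*(9*z^3 - 33*z^2 - 65*z + 25)/(9*z^3 + 54*z^2 + 95*z + 42)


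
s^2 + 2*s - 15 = (s - 3)*(s + 5)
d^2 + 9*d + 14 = (d + 2)*(d + 7)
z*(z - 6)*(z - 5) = z^3 - 11*z^2 + 30*z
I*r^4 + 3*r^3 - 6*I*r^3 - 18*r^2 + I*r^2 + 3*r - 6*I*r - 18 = (r - 6)*(r - 3*I)*(r + I)*(I*r + 1)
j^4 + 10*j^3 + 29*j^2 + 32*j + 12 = (j + 1)^2*(j + 2)*(j + 6)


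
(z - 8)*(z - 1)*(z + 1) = z^3 - 8*z^2 - z + 8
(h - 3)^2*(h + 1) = h^3 - 5*h^2 + 3*h + 9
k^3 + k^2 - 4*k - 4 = (k - 2)*(k + 1)*(k + 2)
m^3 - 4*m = m*(m - 2)*(m + 2)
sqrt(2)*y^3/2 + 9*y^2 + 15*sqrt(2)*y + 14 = (y + sqrt(2))*(y + 7*sqrt(2))*(sqrt(2)*y/2 + 1)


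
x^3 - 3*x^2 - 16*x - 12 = (x - 6)*(x + 1)*(x + 2)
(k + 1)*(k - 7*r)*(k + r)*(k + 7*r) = k^4 + k^3*r + k^3 - 49*k^2*r^2 + k^2*r - 49*k*r^3 - 49*k*r^2 - 49*r^3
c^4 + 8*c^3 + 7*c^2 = c^2*(c + 1)*(c + 7)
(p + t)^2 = p^2 + 2*p*t + t^2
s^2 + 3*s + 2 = (s + 1)*(s + 2)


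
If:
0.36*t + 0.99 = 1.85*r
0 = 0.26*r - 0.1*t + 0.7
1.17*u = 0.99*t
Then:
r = 3.84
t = 16.98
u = 14.37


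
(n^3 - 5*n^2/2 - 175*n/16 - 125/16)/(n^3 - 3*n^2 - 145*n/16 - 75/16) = (4*n + 5)/(4*n + 3)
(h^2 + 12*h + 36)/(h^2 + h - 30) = (h + 6)/(h - 5)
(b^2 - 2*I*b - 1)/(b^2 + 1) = (b - I)/(b + I)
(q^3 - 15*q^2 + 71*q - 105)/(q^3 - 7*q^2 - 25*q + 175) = (q - 3)/(q + 5)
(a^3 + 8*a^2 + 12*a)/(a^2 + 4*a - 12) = a*(a + 2)/(a - 2)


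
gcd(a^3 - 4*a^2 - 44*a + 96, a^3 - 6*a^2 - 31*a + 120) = a - 8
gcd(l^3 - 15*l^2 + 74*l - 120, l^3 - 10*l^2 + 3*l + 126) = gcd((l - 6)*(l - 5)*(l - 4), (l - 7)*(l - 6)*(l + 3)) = l - 6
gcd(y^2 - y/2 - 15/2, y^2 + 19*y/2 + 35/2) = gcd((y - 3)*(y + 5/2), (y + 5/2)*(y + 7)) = y + 5/2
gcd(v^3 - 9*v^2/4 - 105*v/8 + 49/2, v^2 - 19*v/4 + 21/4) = v - 7/4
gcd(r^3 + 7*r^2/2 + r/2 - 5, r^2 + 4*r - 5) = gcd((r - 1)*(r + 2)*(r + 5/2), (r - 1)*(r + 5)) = r - 1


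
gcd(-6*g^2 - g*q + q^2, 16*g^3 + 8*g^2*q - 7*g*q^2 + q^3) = 1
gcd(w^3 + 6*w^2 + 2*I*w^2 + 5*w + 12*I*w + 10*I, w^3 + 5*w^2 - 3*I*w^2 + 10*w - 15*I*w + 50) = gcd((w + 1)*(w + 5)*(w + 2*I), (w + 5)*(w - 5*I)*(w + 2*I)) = w^2 + w*(5 + 2*I) + 10*I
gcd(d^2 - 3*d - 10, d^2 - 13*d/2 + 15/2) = d - 5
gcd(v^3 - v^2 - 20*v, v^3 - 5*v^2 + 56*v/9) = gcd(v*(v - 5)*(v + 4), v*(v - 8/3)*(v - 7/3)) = v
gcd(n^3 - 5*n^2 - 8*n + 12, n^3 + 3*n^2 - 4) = n^2 + n - 2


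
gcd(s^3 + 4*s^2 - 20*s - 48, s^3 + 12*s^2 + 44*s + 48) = s^2 + 8*s + 12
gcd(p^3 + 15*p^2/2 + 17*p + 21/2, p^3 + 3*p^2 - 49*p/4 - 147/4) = p^2 + 13*p/2 + 21/2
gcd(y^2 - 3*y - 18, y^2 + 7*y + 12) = y + 3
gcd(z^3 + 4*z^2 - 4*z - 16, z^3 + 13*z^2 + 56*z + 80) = z + 4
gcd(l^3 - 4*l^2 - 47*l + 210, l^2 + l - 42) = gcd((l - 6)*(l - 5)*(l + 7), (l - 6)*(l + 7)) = l^2 + l - 42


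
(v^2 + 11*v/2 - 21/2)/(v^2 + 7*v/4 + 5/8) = 4*(2*v^2 + 11*v - 21)/(8*v^2 + 14*v + 5)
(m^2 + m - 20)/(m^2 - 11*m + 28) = (m + 5)/(m - 7)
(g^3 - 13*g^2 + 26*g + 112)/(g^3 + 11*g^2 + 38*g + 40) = (g^2 - 15*g + 56)/(g^2 + 9*g + 20)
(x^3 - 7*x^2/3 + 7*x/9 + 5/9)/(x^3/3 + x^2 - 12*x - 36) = (9*x^3 - 21*x^2 + 7*x + 5)/(3*(x^3 + 3*x^2 - 36*x - 108))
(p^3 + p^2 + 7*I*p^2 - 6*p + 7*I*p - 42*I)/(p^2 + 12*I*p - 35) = (p^2 + p - 6)/(p + 5*I)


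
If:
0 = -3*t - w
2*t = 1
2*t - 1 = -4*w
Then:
No Solution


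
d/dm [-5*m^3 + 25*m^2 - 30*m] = -15*m^2 + 50*m - 30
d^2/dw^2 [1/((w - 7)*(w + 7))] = 2*(3*w^2 + 49)/(w^6 - 147*w^4 + 7203*w^2 - 117649)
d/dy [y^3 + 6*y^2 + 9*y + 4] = 3*y^2 + 12*y + 9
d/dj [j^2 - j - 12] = 2*j - 1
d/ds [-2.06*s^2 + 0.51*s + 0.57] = 0.51 - 4.12*s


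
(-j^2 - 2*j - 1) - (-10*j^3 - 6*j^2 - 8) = 10*j^3 + 5*j^2 - 2*j + 7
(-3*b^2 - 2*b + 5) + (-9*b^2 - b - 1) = -12*b^2 - 3*b + 4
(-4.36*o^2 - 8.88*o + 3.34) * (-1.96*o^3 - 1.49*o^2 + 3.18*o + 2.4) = 8.5456*o^5 + 23.9012*o^4 - 7.18*o^3 - 43.679*o^2 - 10.6908*o + 8.016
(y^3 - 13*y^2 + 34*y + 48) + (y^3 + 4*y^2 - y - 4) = 2*y^3 - 9*y^2 + 33*y + 44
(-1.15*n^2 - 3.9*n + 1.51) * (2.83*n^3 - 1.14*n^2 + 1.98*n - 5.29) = -3.2545*n^5 - 9.726*n^4 + 6.4423*n^3 - 3.3599*n^2 + 23.6208*n - 7.9879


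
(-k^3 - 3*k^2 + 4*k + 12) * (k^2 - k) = -k^5 - 2*k^4 + 7*k^3 + 8*k^2 - 12*k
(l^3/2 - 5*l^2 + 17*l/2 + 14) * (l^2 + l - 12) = l^5/2 - 9*l^4/2 - 5*l^3/2 + 165*l^2/2 - 88*l - 168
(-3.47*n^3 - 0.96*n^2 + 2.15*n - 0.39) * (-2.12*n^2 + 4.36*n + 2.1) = 7.3564*n^5 - 13.094*n^4 - 16.0306*n^3 + 8.1848*n^2 + 2.8146*n - 0.819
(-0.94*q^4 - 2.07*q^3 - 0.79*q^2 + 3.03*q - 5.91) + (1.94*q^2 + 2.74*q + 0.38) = -0.94*q^4 - 2.07*q^3 + 1.15*q^2 + 5.77*q - 5.53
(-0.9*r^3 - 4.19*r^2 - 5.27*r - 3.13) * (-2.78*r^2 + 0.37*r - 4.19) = 2.502*r^5 + 11.3152*r^4 + 16.8713*r^3 + 24.3076*r^2 + 20.9232*r + 13.1147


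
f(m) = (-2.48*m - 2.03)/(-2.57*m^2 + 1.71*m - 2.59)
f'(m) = (-2.48*m - 2.03)*(5.14*m - 1.71)/(-2.57*m^2 + 1.71*m - 2.59)^2 - 2.48/(-2.57*m^2 + 1.71*m - 2.59)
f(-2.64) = -0.18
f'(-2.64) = -0.01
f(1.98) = 0.75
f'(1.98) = -0.42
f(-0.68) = 0.07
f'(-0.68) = 0.58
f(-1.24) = -0.12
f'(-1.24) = 0.17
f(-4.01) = -0.16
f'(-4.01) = -0.02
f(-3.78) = -0.16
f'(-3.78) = -0.02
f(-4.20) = -0.15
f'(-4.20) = -0.02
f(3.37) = 0.40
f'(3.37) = -0.14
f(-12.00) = -0.07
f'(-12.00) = -0.01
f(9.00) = 0.12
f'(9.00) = -0.02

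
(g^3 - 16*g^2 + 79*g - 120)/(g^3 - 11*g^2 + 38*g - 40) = (g^2 - 11*g + 24)/(g^2 - 6*g + 8)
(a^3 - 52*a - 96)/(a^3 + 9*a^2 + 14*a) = (a^2 - 2*a - 48)/(a*(a + 7))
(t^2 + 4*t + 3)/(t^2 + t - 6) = (t + 1)/(t - 2)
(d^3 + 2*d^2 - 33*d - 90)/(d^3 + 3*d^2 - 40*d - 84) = (d^2 + 8*d + 15)/(d^2 + 9*d + 14)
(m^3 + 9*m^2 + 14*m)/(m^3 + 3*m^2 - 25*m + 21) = m*(m + 2)/(m^2 - 4*m + 3)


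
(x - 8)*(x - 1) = x^2 - 9*x + 8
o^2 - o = o*(o - 1)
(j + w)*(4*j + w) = 4*j^2 + 5*j*w + w^2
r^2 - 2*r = r*(r - 2)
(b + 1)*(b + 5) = b^2 + 6*b + 5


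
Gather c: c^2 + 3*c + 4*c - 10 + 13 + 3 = c^2 + 7*c + 6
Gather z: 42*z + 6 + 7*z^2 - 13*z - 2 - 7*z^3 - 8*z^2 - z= -7*z^3 - z^2 + 28*z + 4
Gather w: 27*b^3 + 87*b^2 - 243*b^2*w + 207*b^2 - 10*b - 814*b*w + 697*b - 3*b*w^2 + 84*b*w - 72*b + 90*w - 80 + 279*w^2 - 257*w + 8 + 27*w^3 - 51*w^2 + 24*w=27*b^3 + 294*b^2 + 615*b + 27*w^3 + w^2*(228 - 3*b) + w*(-243*b^2 - 730*b - 143) - 72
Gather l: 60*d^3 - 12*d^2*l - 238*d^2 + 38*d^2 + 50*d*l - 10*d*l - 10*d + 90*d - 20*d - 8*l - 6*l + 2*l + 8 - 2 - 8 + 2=60*d^3 - 200*d^2 + 60*d + l*(-12*d^2 + 40*d - 12)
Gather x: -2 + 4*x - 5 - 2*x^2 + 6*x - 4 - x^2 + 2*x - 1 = -3*x^2 + 12*x - 12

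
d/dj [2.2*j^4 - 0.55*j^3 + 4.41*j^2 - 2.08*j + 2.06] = 8.8*j^3 - 1.65*j^2 + 8.82*j - 2.08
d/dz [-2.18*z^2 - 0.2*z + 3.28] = -4.36*z - 0.2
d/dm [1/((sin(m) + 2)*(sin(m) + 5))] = -(2*sin(m) + 7)*cos(m)/((sin(m) + 2)^2*(sin(m) + 5)^2)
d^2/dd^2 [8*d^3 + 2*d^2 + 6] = 48*d + 4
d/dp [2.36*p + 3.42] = 2.36000000000000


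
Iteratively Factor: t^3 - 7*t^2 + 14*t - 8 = (t - 4)*(t^2 - 3*t + 2) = (t - 4)*(t - 1)*(t - 2)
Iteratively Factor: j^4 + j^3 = (j + 1)*(j^3) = j*(j + 1)*(j^2) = j^2*(j + 1)*(j)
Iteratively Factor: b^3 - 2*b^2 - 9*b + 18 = (b + 3)*(b^2 - 5*b + 6) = (b - 2)*(b + 3)*(b - 3)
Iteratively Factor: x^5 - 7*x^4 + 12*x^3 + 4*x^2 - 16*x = (x)*(x^4 - 7*x^3 + 12*x^2 + 4*x - 16) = x*(x + 1)*(x^3 - 8*x^2 + 20*x - 16) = x*(x - 4)*(x + 1)*(x^2 - 4*x + 4) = x*(x - 4)*(x - 2)*(x + 1)*(x - 2)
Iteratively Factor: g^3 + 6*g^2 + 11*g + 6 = (g + 1)*(g^2 + 5*g + 6) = (g + 1)*(g + 3)*(g + 2)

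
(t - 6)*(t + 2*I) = t^2 - 6*t + 2*I*t - 12*I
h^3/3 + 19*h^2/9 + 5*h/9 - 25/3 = (h/3 + 1)*(h - 5/3)*(h + 5)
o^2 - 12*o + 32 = (o - 8)*(o - 4)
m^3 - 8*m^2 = m^2*(m - 8)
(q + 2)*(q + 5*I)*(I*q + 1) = I*q^3 - 4*q^2 + 2*I*q^2 - 8*q + 5*I*q + 10*I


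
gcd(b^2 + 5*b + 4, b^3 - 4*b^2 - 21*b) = 1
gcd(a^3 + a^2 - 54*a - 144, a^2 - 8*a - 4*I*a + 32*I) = a - 8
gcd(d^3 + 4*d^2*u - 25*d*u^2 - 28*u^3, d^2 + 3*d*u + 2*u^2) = d + u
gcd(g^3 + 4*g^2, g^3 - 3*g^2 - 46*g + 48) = 1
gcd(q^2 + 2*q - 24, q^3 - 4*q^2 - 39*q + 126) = q + 6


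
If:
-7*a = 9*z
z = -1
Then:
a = 9/7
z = -1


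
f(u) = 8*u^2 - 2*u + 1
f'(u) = 16*u - 2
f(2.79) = 57.69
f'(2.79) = 42.64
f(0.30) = 1.12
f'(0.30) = 2.80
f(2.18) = 34.66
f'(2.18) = 32.88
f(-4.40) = 164.68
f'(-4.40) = -72.40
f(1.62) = 18.76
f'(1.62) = 23.92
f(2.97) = 65.63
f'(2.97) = 45.52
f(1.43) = 14.50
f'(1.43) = 20.88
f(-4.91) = 203.68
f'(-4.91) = -80.56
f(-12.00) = 1177.00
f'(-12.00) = -194.00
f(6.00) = 277.00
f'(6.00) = 94.00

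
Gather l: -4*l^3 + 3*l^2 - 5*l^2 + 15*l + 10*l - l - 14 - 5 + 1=-4*l^3 - 2*l^2 + 24*l - 18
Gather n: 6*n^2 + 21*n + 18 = 6*n^2 + 21*n + 18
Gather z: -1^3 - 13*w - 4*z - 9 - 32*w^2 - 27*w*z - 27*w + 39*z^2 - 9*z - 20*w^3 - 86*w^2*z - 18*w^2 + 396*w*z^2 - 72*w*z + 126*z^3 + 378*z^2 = -20*w^3 - 50*w^2 - 40*w + 126*z^3 + z^2*(396*w + 417) + z*(-86*w^2 - 99*w - 13) - 10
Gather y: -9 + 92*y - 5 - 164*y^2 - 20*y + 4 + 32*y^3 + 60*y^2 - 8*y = 32*y^3 - 104*y^2 + 64*y - 10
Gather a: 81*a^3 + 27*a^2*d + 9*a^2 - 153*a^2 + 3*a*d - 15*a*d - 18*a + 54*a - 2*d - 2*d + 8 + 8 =81*a^3 + a^2*(27*d - 144) + a*(36 - 12*d) - 4*d + 16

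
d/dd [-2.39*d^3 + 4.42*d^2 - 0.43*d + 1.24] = -7.17*d^2 + 8.84*d - 0.43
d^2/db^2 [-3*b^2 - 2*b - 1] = -6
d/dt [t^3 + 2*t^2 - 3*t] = 3*t^2 + 4*t - 3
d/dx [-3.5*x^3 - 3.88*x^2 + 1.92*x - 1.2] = -10.5*x^2 - 7.76*x + 1.92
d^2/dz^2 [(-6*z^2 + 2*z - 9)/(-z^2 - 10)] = 2*(-2*z^3 - 153*z^2 + 60*z + 510)/(z^6 + 30*z^4 + 300*z^2 + 1000)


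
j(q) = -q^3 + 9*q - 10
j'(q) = 9 - 3*q^2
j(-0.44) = -13.87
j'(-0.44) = 8.42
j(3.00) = -10.00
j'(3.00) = -18.00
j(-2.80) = -13.25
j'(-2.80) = -14.52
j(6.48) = -223.78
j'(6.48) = -116.97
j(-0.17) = -11.53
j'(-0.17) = 8.91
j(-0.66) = -15.65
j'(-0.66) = 7.69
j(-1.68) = -20.38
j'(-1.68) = 0.53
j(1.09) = -1.49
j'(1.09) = 5.44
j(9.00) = -658.00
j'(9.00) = -234.00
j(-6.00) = 152.00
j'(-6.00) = -99.00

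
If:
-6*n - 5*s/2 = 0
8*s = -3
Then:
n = 5/32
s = -3/8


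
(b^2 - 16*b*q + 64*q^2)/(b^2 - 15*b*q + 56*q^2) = (-b + 8*q)/(-b + 7*q)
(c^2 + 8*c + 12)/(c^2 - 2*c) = (c^2 + 8*c + 12)/(c*(c - 2))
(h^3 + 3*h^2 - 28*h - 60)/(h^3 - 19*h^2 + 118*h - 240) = (h^2 + 8*h + 12)/(h^2 - 14*h + 48)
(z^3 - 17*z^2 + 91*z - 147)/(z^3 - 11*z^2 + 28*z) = (z^2 - 10*z + 21)/(z*(z - 4))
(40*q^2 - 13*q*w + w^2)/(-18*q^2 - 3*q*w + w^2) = (-40*q^2 + 13*q*w - w^2)/(18*q^2 + 3*q*w - w^2)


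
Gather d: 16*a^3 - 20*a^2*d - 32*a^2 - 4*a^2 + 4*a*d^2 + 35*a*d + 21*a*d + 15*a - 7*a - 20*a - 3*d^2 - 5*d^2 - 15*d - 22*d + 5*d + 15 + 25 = 16*a^3 - 36*a^2 - 12*a + d^2*(4*a - 8) + d*(-20*a^2 + 56*a - 32) + 40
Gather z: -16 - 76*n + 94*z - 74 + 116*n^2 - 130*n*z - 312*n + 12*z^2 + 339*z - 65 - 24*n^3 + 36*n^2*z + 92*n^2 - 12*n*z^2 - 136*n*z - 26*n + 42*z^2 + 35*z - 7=-24*n^3 + 208*n^2 - 414*n + z^2*(54 - 12*n) + z*(36*n^2 - 266*n + 468) - 162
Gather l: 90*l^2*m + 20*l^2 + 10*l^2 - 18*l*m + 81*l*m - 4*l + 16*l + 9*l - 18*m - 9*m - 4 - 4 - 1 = l^2*(90*m + 30) + l*(63*m + 21) - 27*m - 9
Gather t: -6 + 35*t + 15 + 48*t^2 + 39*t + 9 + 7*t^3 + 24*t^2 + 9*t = 7*t^3 + 72*t^2 + 83*t + 18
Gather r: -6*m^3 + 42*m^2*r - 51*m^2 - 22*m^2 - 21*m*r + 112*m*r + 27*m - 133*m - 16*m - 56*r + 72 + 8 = -6*m^3 - 73*m^2 - 122*m + r*(42*m^2 + 91*m - 56) + 80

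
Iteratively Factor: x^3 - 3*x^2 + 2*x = (x - 1)*(x^2 - 2*x) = (x - 2)*(x - 1)*(x)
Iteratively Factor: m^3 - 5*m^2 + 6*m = (m)*(m^2 - 5*m + 6) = m*(m - 3)*(m - 2)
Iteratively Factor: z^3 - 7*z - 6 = (z + 2)*(z^2 - 2*z - 3) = (z - 3)*(z + 2)*(z + 1)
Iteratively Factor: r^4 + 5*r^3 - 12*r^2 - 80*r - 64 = (r + 4)*(r^3 + r^2 - 16*r - 16) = (r + 4)^2*(r^2 - 3*r - 4) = (r + 1)*(r + 4)^2*(r - 4)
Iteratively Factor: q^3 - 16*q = (q)*(q^2 - 16) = q*(q - 4)*(q + 4)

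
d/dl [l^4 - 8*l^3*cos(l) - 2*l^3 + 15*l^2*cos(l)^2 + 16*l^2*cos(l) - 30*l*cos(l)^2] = 8*l^3*sin(l) + 4*l^3 - 16*l^2*sin(l) - 15*l^2*sin(2*l) - 24*l^2*cos(l) - 6*l^2 + 30*l*sin(2*l) + 30*l*cos(l)^2 + 32*l*cos(l) - 30*cos(l)^2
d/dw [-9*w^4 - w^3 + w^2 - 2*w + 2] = -36*w^3 - 3*w^2 + 2*w - 2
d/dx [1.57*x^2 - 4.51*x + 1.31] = 3.14*x - 4.51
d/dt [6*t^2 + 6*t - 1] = 12*t + 6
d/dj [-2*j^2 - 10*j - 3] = -4*j - 10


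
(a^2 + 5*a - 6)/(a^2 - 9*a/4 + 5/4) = 4*(a + 6)/(4*a - 5)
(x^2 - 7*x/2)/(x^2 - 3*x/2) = (2*x - 7)/(2*x - 3)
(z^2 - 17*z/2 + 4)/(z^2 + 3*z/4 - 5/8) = 4*(z - 8)/(4*z + 5)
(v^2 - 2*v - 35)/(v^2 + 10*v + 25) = (v - 7)/(v + 5)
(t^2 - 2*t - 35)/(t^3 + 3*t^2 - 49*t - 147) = (t + 5)/(t^2 + 10*t + 21)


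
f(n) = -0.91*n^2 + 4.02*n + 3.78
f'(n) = 4.02 - 1.82*n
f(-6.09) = -54.45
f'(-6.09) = 15.10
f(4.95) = 1.38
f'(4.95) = -4.99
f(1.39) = 7.61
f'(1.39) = 1.49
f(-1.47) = -4.10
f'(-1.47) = 6.70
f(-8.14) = -89.24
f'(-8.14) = 18.83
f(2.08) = 8.20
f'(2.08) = 0.23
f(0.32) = 4.97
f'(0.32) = 3.44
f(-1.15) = -2.05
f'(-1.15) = 6.11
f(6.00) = -4.86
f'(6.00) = -6.90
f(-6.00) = -53.10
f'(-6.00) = 14.94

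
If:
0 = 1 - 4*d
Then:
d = 1/4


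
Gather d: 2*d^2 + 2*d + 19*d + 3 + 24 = 2*d^2 + 21*d + 27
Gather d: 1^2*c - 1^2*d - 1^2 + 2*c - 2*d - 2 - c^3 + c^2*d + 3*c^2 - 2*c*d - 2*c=-c^3 + 3*c^2 + c + d*(c^2 - 2*c - 3) - 3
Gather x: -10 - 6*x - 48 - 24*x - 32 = -30*x - 90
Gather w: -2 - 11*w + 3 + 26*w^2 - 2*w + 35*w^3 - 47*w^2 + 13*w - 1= 35*w^3 - 21*w^2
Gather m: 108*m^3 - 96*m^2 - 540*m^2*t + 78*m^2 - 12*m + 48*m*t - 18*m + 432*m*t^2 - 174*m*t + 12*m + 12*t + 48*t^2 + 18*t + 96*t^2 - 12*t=108*m^3 + m^2*(-540*t - 18) + m*(432*t^2 - 126*t - 18) + 144*t^2 + 18*t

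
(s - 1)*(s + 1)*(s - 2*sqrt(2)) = s^3 - 2*sqrt(2)*s^2 - s + 2*sqrt(2)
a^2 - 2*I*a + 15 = (a - 5*I)*(a + 3*I)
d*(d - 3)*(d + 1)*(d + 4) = d^4 + 2*d^3 - 11*d^2 - 12*d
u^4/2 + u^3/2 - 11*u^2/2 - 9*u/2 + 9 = (u/2 + 1)*(u - 3)*(u - 1)*(u + 3)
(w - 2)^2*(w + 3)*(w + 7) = w^4 + 6*w^3 - 15*w^2 - 44*w + 84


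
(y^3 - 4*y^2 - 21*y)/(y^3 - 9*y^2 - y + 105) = y/(y - 5)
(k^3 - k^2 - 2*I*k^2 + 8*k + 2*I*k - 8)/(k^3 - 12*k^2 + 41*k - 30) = (k^2 - 2*I*k + 8)/(k^2 - 11*k + 30)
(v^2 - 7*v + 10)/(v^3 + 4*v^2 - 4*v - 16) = (v - 5)/(v^2 + 6*v + 8)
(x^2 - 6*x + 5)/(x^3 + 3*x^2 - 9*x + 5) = (x - 5)/(x^2 + 4*x - 5)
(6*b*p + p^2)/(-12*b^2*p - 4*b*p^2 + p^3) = (6*b + p)/(-12*b^2 - 4*b*p + p^2)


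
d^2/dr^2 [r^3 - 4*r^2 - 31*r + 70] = 6*r - 8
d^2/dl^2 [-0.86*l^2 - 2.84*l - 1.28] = -1.72000000000000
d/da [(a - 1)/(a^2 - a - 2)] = (a^2 - a - (a - 1)*(2*a - 1) - 2)/(-a^2 + a + 2)^2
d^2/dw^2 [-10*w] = 0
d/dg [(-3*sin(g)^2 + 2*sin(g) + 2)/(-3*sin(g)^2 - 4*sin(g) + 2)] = 6*(3*sin(g)^2 + 2)*cos(g)/(3*sin(g)^2 + 4*sin(g) - 2)^2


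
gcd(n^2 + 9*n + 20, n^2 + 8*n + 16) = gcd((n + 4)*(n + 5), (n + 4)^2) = n + 4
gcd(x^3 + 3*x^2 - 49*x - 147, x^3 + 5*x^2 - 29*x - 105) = x^2 + 10*x + 21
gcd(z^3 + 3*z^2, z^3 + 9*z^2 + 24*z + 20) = 1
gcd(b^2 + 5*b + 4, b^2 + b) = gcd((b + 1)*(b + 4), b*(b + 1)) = b + 1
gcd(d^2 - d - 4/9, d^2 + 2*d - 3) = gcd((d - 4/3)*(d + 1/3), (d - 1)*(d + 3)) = 1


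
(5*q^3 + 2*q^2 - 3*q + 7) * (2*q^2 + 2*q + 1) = 10*q^5 + 14*q^4 + 3*q^3 + 10*q^2 + 11*q + 7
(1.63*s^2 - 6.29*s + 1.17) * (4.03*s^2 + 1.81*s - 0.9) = 6.5689*s^4 - 22.3984*s^3 - 8.1368*s^2 + 7.7787*s - 1.053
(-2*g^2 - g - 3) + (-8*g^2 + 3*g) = -10*g^2 + 2*g - 3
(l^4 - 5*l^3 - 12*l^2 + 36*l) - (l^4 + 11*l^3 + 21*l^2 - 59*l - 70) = -16*l^3 - 33*l^2 + 95*l + 70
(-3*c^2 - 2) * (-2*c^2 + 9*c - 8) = 6*c^4 - 27*c^3 + 28*c^2 - 18*c + 16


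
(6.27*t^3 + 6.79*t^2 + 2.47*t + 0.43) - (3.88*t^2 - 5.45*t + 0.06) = 6.27*t^3 + 2.91*t^2 + 7.92*t + 0.37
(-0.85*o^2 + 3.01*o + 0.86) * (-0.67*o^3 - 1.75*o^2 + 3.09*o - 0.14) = 0.5695*o^5 - 0.5292*o^4 - 8.4702*o^3 + 7.9149*o^2 + 2.236*o - 0.1204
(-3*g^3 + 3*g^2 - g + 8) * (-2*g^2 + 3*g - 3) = 6*g^5 - 15*g^4 + 20*g^3 - 28*g^2 + 27*g - 24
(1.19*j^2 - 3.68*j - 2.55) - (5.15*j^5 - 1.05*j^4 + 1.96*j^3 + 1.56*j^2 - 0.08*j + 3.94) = -5.15*j^5 + 1.05*j^4 - 1.96*j^3 - 0.37*j^2 - 3.6*j - 6.49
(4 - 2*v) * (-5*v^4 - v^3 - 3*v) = 10*v^5 - 18*v^4 - 4*v^3 + 6*v^2 - 12*v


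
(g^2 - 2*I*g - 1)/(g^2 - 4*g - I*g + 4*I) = (g - I)/(g - 4)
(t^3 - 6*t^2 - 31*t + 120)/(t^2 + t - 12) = (t^2 - 3*t - 40)/(t + 4)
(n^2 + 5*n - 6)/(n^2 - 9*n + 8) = (n + 6)/(n - 8)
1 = 1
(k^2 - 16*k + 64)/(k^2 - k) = (k^2 - 16*k + 64)/(k*(k - 1))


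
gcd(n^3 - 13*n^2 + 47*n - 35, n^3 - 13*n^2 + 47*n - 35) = n^3 - 13*n^2 + 47*n - 35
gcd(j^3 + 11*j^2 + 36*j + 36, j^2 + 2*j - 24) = j + 6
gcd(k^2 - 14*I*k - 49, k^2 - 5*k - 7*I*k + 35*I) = k - 7*I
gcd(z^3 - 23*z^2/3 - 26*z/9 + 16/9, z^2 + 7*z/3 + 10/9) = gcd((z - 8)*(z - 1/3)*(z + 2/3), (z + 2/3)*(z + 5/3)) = z + 2/3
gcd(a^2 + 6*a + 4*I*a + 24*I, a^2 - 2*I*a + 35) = 1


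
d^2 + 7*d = d*(d + 7)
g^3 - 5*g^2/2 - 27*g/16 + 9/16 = (g - 3)*(g - 1/4)*(g + 3/4)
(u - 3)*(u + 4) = u^2 + u - 12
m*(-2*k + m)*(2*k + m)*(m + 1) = -4*k^2*m^2 - 4*k^2*m + m^4 + m^3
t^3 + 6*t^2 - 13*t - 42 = (t - 3)*(t + 2)*(t + 7)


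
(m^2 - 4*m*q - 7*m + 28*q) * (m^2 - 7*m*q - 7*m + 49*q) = m^4 - 11*m^3*q - 14*m^3 + 28*m^2*q^2 + 154*m^2*q + 49*m^2 - 392*m*q^2 - 539*m*q + 1372*q^2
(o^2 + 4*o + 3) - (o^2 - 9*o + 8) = 13*o - 5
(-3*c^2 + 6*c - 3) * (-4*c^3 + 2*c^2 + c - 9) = 12*c^5 - 30*c^4 + 21*c^3 + 27*c^2 - 57*c + 27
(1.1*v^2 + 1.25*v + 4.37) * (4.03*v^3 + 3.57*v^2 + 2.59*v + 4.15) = 4.433*v^5 + 8.9645*v^4 + 24.9226*v^3 + 23.4034*v^2 + 16.5058*v + 18.1355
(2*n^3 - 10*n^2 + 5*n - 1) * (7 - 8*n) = -16*n^4 + 94*n^3 - 110*n^2 + 43*n - 7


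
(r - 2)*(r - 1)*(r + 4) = r^3 + r^2 - 10*r + 8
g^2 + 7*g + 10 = (g + 2)*(g + 5)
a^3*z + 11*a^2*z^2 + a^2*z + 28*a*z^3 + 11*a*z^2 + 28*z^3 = (a + 4*z)*(a + 7*z)*(a*z + z)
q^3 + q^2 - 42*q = q*(q - 6)*(q + 7)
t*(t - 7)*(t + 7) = t^3 - 49*t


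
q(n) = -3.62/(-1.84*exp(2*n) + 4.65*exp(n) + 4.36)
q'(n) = -3.62*(3.68*exp(2*n) - 4.65*exp(n))/(-1.84*exp(2*n) + 4.65*exp(n) + 4.36)^2 = (16.833 - 13.3216*exp(n))*exp(n)/(-1.84*exp(2*n) + 4.65*exp(n) + 4.36)^2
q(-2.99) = -0.79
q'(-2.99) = 0.04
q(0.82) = -0.67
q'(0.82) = -1.03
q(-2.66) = -0.77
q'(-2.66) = 0.05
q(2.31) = 0.03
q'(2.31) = -0.06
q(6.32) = 0.00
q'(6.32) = -0.00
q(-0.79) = -0.59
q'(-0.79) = 0.13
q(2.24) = 0.03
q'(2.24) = -0.08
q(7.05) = 0.00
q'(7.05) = -0.00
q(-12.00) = -0.83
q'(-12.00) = 0.00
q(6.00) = 0.00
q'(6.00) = 0.00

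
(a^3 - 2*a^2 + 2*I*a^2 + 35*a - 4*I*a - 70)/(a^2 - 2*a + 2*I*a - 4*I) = (a^2 + 2*I*a + 35)/(a + 2*I)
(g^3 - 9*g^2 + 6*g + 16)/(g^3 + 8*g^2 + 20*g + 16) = (g^3 - 9*g^2 + 6*g + 16)/(g^3 + 8*g^2 + 20*g + 16)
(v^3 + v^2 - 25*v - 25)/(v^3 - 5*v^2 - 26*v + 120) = (v^2 - 4*v - 5)/(v^2 - 10*v + 24)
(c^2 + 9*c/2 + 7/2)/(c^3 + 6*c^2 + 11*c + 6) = (c + 7/2)/(c^2 + 5*c + 6)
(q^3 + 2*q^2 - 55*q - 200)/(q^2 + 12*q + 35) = (q^2 - 3*q - 40)/(q + 7)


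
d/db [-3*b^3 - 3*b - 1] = -9*b^2 - 3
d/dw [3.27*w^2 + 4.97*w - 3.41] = 6.54*w + 4.97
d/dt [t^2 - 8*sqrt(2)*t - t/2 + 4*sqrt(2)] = 2*t - 8*sqrt(2) - 1/2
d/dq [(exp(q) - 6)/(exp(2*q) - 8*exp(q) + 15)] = (-2*(exp(q) - 6)*(exp(q) - 4) + exp(2*q) - 8*exp(q) + 15)*exp(q)/(exp(2*q) - 8*exp(q) + 15)^2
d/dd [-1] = 0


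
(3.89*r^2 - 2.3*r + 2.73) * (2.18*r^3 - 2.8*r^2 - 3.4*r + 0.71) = 8.4802*r^5 - 15.906*r^4 - 0.834600000000001*r^3 + 2.9379*r^2 - 10.915*r + 1.9383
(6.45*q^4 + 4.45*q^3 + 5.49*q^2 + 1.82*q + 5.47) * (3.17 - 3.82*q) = -24.639*q^5 + 3.4475*q^4 - 6.8653*q^3 + 10.4509*q^2 - 15.126*q + 17.3399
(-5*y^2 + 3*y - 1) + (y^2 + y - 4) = -4*y^2 + 4*y - 5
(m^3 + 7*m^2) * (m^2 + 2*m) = m^5 + 9*m^4 + 14*m^3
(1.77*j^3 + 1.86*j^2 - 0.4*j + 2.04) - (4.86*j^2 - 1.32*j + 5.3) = 1.77*j^3 - 3.0*j^2 + 0.92*j - 3.26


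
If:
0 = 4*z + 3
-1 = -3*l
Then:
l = 1/3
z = -3/4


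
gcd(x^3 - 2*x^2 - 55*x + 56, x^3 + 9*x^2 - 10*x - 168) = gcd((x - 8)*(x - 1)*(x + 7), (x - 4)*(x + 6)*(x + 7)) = x + 7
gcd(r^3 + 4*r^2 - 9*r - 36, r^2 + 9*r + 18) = r + 3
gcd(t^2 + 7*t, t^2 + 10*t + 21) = t + 7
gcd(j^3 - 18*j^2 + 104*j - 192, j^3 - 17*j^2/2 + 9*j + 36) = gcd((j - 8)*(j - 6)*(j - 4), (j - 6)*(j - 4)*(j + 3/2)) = j^2 - 10*j + 24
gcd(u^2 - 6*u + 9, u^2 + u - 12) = u - 3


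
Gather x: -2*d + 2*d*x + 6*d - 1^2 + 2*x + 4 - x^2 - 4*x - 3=4*d - x^2 + x*(2*d - 2)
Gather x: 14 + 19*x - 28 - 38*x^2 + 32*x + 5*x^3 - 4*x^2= 5*x^3 - 42*x^2 + 51*x - 14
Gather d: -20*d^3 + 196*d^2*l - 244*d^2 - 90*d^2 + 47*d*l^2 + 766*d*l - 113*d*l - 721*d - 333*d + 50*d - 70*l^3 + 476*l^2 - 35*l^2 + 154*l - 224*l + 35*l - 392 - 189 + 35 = -20*d^3 + d^2*(196*l - 334) + d*(47*l^2 + 653*l - 1004) - 70*l^3 + 441*l^2 - 35*l - 546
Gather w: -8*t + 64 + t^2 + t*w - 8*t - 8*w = t^2 - 16*t + w*(t - 8) + 64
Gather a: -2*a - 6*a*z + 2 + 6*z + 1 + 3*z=a*(-6*z - 2) + 9*z + 3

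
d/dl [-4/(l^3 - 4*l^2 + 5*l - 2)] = 4*(3*l^2 - 8*l + 5)/(l^3 - 4*l^2 + 5*l - 2)^2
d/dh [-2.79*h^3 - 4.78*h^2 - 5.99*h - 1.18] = -8.37*h^2 - 9.56*h - 5.99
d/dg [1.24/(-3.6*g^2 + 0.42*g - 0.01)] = (8.928*g - 0.5208)/(3.6*g^2 - 0.42*g + 0.01)^2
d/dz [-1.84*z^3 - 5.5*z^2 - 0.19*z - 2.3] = -5.52*z^2 - 11.0*z - 0.19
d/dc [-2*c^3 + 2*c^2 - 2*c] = -6*c^2 + 4*c - 2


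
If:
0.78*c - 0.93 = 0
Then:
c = 1.19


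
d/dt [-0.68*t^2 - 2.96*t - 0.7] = -1.36*t - 2.96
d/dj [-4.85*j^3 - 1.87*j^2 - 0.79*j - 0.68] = -14.55*j^2 - 3.74*j - 0.79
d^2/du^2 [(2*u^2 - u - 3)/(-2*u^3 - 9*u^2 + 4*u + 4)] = 2*(-8*u^6 + 12*u^5 + 78*u^4 + 337*u^3 + 489*u^2 - 144*u + 108)/(8*u^9 + 108*u^8 + 438*u^7 + 249*u^6 - 1308*u^5 - 348*u^4 + 896*u^3 + 240*u^2 - 192*u - 64)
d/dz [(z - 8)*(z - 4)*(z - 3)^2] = 4*z^3 - 54*z^2 + 226*z - 300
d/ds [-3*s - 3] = -3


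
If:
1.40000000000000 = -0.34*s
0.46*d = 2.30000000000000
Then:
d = 5.00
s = -4.12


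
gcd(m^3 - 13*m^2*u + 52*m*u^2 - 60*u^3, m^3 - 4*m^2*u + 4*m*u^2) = -m + 2*u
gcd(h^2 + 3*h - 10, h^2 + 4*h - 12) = h - 2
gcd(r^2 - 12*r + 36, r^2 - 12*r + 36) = r^2 - 12*r + 36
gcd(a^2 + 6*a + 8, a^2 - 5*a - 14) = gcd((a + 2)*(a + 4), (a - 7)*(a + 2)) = a + 2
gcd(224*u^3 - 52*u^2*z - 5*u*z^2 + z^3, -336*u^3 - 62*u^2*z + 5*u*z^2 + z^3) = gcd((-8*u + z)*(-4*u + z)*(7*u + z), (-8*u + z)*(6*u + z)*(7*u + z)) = -56*u^2 - u*z + z^2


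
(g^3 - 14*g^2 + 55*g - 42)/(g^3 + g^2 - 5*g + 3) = (g^2 - 13*g + 42)/(g^2 + 2*g - 3)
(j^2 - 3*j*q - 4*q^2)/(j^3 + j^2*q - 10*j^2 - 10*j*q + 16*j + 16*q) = (j - 4*q)/(j^2 - 10*j + 16)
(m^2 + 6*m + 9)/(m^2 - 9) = (m + 3)/(m - 3)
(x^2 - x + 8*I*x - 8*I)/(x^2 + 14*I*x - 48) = (x - 1)/(x + 6*I)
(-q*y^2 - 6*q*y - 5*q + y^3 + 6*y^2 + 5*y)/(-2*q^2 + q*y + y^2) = (y^2 + 6*y + 5)/(2*q + y)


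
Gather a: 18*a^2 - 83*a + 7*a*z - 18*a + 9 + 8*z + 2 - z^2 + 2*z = 18*a^2 + a*(7*z - 101) - z^2 + 10*z + 11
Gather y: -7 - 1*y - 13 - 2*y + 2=-3*y - 18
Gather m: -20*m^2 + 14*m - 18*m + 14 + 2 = -20*m^2 - 4*m + 16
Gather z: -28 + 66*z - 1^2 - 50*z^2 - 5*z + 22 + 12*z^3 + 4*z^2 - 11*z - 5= 12*z^3 - 46*z^2 + 50*z - 12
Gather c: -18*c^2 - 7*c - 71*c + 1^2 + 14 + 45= -18*c^2 - 78*c + 60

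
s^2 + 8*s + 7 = (s + 1)*(s + 7)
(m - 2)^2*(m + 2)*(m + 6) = m^4 + 4*m^3 - 16*m^2 - 16*m + 48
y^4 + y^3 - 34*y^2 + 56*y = y*(y - 4)*(y - 2)*(y + 7)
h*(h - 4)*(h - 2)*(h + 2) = h^4 - 4*h^3 - 4*h^2 + 16*h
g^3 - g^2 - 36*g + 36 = (g - 6)*(g - 1)*(g + 6)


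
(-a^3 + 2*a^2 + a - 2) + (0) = -a^3 + 2*a^2 + a - 2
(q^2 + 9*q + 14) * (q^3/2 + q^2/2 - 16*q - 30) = q^5/2 + 5*q^4 - 9*q^3/2 - 167*q^2 - 494*q - 420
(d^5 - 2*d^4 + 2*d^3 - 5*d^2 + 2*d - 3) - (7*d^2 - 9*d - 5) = d^5 - 2*d^4 + 2*d^3 - 12*d^2 + 11*d + 2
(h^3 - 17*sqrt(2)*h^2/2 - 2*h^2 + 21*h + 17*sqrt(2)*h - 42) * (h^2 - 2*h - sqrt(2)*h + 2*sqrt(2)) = h^5 - 19*sqrt(2)*h^4/2 - 4*h^4 + 42*h^3 + 38*sqrt(2)*h^3 - 152*h^2 - 59*sqrt(2)*h^2 + 84*sqrt(2)*h + 152*h - 84*sqrt(2)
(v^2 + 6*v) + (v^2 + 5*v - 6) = 2*v^2 + 11*v - 6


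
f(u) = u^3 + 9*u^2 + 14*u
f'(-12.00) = 230.00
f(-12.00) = -600.00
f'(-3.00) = -13.00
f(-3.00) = 12.00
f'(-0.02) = 13.64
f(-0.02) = -0.28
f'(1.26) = 41.44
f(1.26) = 33.93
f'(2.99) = 94.64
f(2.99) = 149.05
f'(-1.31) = -4.43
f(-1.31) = -5.14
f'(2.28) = 70.64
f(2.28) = 90.56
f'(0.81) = 30.55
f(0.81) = 17.78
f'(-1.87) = -9.17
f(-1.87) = -1.25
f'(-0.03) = 13.46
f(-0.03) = -0.41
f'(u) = 3*u^2 + 18*u + 14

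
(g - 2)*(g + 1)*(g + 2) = g^3 + g^2 - 4*g - 4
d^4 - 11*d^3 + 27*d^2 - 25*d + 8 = (d - 8)*(d - 1)^3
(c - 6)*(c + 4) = c^2 - 2*c - 24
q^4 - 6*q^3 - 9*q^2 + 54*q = q*(q - 6)*(q - 3)*(q + 3)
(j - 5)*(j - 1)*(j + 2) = j^3 - 4*j^2 - 7*j + 10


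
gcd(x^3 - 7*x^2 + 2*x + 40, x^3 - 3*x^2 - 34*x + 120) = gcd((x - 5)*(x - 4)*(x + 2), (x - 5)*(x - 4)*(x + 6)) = x^2 - 9*x + 20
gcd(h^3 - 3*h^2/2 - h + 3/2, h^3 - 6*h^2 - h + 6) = h^2 - 1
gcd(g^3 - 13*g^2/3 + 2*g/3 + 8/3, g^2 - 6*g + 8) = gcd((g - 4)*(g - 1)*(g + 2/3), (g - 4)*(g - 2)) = g - 4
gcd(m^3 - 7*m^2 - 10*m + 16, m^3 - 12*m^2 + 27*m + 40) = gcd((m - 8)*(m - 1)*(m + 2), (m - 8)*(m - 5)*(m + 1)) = m - 8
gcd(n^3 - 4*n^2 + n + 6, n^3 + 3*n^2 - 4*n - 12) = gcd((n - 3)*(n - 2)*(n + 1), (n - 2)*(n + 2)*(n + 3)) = n - 2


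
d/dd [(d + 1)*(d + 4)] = 2*d + 5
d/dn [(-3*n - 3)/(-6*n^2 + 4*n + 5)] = 3*(6*n^2 - 4*n - 4*(n + 1)*(3*n - 1) - 5)/(-6*n^2 + 4*n + 5)^2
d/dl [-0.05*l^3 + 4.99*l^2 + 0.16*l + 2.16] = -0.15*l^2 + 9.98*l + 0.16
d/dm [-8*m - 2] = -8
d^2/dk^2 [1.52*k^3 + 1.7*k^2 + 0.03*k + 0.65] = 9.12*k + 3.4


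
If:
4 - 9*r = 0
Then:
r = 4/9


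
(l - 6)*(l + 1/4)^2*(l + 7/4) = l^4 - 15*l^3/4 - 201*l^2/16 - 353*l/64 - 21/32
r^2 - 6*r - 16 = (r - 8)*(r + 2)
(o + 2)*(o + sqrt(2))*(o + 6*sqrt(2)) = o^3 + 2*o^2 + 7*sqrt(2)*o^2 + 12*o + 14*sqrt(2)*o + 24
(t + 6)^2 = t^2 + 12*t + 36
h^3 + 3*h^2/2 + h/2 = h*(h + 1/2)*(h + 1)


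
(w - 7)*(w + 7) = w^2 - 49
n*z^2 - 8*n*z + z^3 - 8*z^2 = z*(n + z)*(z - 8)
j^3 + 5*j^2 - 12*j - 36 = (j - 3)*(j + 2)*(j + 6)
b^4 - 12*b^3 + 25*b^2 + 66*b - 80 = (b - 8)*(b - 5)*(b - 1)*(b + 2)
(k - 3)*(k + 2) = k^2 - k - 6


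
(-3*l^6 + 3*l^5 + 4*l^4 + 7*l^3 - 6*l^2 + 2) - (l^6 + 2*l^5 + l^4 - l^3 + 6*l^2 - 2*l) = -4*l^6 + l^5 + 3*l^4 + 8*l^3 - 12*l^2 + 2*l + 2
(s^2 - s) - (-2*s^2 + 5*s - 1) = 3*s^2 - 6*s + 1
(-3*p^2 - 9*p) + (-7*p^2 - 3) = -10*p^2 - 9*p - 3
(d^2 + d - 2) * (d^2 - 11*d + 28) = d^4 - 10*d^3 + 15*d^2 + 50*d - 56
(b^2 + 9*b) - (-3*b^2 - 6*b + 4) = 4*b^2 + 15*b - 4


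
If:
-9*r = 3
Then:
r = -1/3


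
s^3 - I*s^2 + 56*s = s*(s - 8*I)*(s + 7*I)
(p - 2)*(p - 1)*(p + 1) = p^3 - 2*p^2 - p + 2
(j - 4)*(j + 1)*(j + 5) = j^3 + 2*j^2 - 19*j - 20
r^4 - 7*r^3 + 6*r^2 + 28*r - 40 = (r - 5)*(r - 2)^2*(r + 2)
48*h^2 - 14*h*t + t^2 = (-8*h + t)*(-6*h + t)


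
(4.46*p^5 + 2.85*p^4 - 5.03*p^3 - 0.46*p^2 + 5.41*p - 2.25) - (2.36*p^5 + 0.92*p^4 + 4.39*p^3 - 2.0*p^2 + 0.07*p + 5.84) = 2.1*p^5 + 1.93*p^4 - 9.42*p^3 + 1.54*p^2 + 5.34*p - 8.09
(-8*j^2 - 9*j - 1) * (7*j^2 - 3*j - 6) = -56*j^4 - 39*j^3 + 68*j^2 + 57*j + 6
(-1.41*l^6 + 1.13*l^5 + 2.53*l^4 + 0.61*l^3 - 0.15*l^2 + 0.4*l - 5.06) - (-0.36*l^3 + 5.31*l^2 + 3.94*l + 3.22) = -1.41*l^6 + 1.13*l^5 + 2.53*l^4 + 0.97*l^3 - 5.46*l^2 - 3.54*l - 8.28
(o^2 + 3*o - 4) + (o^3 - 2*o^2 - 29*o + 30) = o^3 - o^2 - 26*o + 26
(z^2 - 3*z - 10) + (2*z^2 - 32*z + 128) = 3*z^2 - 35*z + 118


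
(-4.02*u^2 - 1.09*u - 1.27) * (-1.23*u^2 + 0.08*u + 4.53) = 4.9446*u^4 + 1.0191*u^3 - 16.7357*u^2 - 5.0393*u - 5.7531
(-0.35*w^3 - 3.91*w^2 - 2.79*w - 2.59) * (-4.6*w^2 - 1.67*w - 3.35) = 1.61*w^5 + 18.5705*w^4 + 20.5362*w^3 + 29.6718*w^2 + 13.6718*w + 8.6765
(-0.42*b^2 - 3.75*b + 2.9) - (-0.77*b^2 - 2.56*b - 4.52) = 0.35*b^2 - 1.19*b + 7.42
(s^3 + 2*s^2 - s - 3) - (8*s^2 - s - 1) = s^3 - 6*s^2 - 2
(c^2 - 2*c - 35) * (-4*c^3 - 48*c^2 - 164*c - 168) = -4*c^5 - 40*c^4 + 72*c^3 + 1840*c^2 + 6076*c + 5880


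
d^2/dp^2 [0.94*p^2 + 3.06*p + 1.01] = 1.88000000000000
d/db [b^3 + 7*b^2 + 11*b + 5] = 3*b^2 + 14*b + 11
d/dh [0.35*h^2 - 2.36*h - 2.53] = 0.7*h - 2.36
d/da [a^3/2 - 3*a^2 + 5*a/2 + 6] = 3*a^2/2 - 6*a + 5/2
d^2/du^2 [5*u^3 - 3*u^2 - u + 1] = 30*u - 6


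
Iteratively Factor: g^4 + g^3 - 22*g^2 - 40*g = (g + 2)*(g^3 - g^2 - 20*g) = (g + 2)*(g + 4)*(g^2 - 5*g) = g*(g + 2)*(g + 4)*(g - 5)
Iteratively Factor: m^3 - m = (m + 1)*(m^2 - m) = m*(m + 1)*(m - 1)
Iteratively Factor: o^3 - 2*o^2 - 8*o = (o + 2)*(o^2 - 4*o) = (o - 4)*(o + 2)*(o)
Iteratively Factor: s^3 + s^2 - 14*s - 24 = (s - 4)*(s^2 + 5*s + 6) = (s - 4)*(s + 2)*(s + 3)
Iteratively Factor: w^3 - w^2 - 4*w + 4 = (w - 2)*(w^2 + w - 2) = (w - 2)*(w + 2)*(w - 1)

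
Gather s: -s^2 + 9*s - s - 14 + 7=-s^2 + 8*s - 7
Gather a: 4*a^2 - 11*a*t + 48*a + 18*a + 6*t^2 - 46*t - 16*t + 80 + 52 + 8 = 4*a^2 + a*(66 - 11*t) + 6*t^2 - 62*t + 140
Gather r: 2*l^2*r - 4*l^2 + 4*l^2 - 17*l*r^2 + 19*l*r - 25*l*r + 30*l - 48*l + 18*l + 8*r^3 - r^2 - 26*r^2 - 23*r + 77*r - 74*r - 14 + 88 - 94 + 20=8*r^3 + r^2*(-17*l - 27) + r*(2*l^2 - 6*l - 20)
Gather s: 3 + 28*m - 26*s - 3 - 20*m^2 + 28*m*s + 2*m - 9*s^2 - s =-20*m^2 + 30*m - 9*s^2 + s*(28*m - 27)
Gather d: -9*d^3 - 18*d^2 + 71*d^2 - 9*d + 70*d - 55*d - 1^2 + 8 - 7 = -9*d^3 + 53*d^2 + 6*d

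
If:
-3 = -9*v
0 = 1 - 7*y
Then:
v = 1/3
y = 1/7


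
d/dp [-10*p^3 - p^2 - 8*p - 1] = -30*p^2 - 2*p - 8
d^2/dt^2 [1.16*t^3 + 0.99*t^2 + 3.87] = 6.96*t + 1.98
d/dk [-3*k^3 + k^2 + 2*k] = -9*k^2 + 2*k + 2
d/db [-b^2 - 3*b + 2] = -2*b - 3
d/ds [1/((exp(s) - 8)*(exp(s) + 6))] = 2*(1 - exp(s))*exp(s)/(exp(4*s) - 4*exp(3*s) - 92*exp(2*s) + 192*exp(s) + 2304)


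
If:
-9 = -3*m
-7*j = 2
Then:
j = -2/7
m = 3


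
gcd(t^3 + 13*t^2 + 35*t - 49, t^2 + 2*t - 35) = t + 7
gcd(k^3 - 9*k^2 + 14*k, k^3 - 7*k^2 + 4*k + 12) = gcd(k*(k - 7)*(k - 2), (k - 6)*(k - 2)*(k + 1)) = k - 2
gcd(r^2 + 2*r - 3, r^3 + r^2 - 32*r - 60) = 1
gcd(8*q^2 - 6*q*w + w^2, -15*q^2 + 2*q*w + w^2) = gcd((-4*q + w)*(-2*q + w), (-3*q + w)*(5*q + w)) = 1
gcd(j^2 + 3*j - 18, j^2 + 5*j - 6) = j + 6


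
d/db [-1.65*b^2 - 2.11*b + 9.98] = -3.3*b - 2.11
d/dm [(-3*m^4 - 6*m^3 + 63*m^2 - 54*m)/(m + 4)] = 3*(-3*m^4 - 20*m^3 - 3*m^2 + 168*m - 72)/(m^2 + 8*m + 16)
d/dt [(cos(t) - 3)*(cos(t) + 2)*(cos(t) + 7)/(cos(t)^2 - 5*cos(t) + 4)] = (-cos(t)^4 + 10*cos(t)^3 + 5*cos(t)^2 - 132*cos(t) + 262)*sin(t)/((cos(t) - 4)^2*(cos(t) - 1)^2)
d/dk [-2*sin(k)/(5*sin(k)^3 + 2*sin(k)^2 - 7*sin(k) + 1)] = 2*(10*sin(k)^3 + 2*sin(k)^2 - 1)*cos(k)/(5*sin(k)^3 + 2*sin(k)^2 - 7*sin(k) + 1)^2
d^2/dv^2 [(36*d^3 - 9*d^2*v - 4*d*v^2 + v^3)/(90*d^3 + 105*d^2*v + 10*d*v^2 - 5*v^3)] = 4*d*(-309*d^3 + 153*d^2*v - 27*d*v^2 + v^3)/(5*(-216*d^6 - 540*d^5*v - 342*d^4*v^2 + 55*d^3*v^3 + 57*d^2*v^4 - 15*d*v^5 + v^6))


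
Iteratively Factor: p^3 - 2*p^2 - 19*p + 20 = (p - 5)*(p^2 + 3*p - 4) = (p - 5)*(p - 1)*(p + 4)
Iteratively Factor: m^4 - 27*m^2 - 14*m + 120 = (m + 4)*(m^3 - 4*m^2 - 11*m + 30) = (m - 5)*(m + 4)*(m^2 + m - 6) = (m - 5)*(m - 2)*(m + 4)*(m + 3)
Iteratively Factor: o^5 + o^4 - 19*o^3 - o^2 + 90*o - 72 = (o - 3)*(o^4 + 4*o^3 - 7*o^2 - 22*o + 24) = (o - 3)*(o + 3)*(o^3 + o^2 - 10*o + 8) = (o - 3)*(o - 1)*(o + 3)*(o^2 + 2*o - 8) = (o - 3)*(o - 1)*(o + 3)*(o + 4)*(o - 2)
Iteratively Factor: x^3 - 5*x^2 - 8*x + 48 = (x - 4)*(x^2 - x - 12) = (x - 4)*(x + 3)*(x - 4)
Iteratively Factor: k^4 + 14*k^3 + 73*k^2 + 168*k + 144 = (k + 4)*(k^3 + 10*k^2 + 33*k + 36) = (k + 3)*(k + 4)*(k^2 + 7*k + 12) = (k + 3)^2*(k + 4)*(k + 4)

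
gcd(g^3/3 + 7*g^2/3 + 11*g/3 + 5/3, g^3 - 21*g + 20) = g + 5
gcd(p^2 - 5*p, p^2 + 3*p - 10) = 1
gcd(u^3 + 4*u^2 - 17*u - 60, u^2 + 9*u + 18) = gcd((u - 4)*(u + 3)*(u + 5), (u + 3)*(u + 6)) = u + 3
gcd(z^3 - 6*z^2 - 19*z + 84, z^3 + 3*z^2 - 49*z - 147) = z - 7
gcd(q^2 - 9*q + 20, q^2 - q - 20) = q - 5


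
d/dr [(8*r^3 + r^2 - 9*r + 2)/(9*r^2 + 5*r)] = 2*(36*r^4 + 40*r^3 + 43*r^2 - 18*r - 5)/(r^2*(81*r^2 + 90*r + 25))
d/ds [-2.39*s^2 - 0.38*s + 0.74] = -4.78*s - 0.38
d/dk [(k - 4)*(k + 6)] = 2*k + 2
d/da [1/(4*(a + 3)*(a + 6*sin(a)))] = -(a + (a + 3)*(6*cos(a) + 1) + 6*sin(a))/(4*(a + 3)^2*(a + 6*sin(a))^2)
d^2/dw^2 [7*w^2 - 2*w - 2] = 14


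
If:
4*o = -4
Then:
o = -1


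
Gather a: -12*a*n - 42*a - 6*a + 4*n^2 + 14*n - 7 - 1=a*(-12*n - 48) + 4*n^2 + 14*n - 8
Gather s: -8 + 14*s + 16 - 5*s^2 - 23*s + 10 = -5*s^2 - 9*s + 18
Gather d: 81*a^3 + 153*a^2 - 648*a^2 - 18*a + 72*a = 81*a^3 - 495*a^2 + 54*a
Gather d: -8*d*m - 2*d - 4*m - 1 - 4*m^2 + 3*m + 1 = d*(-8*m - 2) - 4*m^2 - m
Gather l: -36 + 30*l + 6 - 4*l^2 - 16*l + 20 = -4*l^2 + 14*l - 10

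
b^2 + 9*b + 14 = (b + 2)*(b + 7)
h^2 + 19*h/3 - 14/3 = (h - 2/3)*(h + 7)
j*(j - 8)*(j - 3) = j^3 - 11*j^2 + 24*j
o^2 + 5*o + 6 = (o + 2)*(o + 3)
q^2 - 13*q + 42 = (q - 7)*(q - 6)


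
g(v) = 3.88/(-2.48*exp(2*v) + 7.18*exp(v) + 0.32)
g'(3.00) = 0.01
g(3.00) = 0.00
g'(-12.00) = 0.00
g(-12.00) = 12.12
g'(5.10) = 0.00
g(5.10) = -0.00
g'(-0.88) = -1.00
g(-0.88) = 1.35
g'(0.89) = 4.82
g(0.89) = 1.25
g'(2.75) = 0.02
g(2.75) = -0.01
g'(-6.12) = -0.54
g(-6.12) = 11.56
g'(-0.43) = -0.64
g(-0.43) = 0.98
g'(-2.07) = -2.28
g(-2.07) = 3.27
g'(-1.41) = -1.53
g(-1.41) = 2.02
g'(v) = 3.88*(4.96*exp(2*v) - 7.18*exp(v))/(-2.48*exp(2*v) + 7.18*exp(v) + 0.32)^2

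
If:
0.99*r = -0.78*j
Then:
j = -1.26923076923077*r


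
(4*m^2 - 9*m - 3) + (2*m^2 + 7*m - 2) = 6*m^2 - 2*m - 5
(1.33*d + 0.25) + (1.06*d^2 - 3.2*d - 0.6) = 1.06*d^2 - 1.87*d - 0.35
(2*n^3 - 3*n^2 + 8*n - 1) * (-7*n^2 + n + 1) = -14*n^5 + 23*n^4 - 57*n^3 + 12*n^2 + 7*n - 1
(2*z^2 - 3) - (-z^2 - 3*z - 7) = 3*z^2 + 3*z + 4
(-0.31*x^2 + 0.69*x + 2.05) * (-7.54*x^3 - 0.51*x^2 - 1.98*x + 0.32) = 2.3374*x^5 - 5.0445*x^4 - 15.1951*x^3 - 2.5109*x^2 - 3.8382*x + 0.656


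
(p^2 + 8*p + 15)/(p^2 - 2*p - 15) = (p + 5)/(p - 5)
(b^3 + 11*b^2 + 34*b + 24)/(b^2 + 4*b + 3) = (b^2 + 10*b + 24)/(b + 3)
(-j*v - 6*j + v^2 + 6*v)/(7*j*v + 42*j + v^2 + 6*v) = (-j + v)/(7*j + v)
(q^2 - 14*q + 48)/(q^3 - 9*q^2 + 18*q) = (q - 8)/(q*(q - 3))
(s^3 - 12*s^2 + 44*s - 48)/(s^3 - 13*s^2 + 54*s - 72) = (s - 2)/(s - 3)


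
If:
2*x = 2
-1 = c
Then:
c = -1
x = 1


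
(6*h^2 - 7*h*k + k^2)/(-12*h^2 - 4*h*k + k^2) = (-h + k)/(2*h + k)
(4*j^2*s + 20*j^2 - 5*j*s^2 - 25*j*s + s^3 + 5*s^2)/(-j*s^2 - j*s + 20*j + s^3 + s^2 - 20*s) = (-4*j + s)/(s - 4)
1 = 1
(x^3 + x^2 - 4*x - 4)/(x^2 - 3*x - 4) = (x^2 - 4)/(x - 4)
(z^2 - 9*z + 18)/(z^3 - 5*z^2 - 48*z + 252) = (z - 3)/(z^2 + z - 42)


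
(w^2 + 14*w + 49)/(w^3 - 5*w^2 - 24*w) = (w^2 + 14*w + 49)/(w*(w^2 - 5*w - 24))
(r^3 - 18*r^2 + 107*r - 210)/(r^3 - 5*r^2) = 1 - 13/r + 42/r^2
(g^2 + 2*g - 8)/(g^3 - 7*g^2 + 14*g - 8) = (g + 4)/(g^2 - 5*g + 4)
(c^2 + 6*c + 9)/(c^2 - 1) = (c^2 + 6*c + 9)/(c^2 - 1)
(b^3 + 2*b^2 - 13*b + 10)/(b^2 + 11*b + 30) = (b^2 - 3*b + 2)/(b + 6)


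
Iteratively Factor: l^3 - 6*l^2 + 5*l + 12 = (l + 1)*(l^2 - 7*l + 12) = (l - 3)*(l + 1)*(l - 4)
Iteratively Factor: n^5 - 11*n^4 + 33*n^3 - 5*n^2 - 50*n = (n + 1)*(n^4 - 12*n^3 + 45*n^2 - 50*n) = n*(n + 1)*(n^3 - 12*n^2 + 45*n - 50) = n*(n - 5)*(n + 1)*(n^2 - 7*n + 10) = n*(n - 5)^2*(n + 1)*(n - 2)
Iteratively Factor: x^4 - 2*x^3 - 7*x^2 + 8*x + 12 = (x - 2)*(x^3 - 7*x - 6) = (x - 2)*(x + 2)*(x^2 - 2*x - 3) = (x - 2)*(x + 1)*(x + 2)*(x - 3)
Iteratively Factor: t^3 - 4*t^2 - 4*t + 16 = (t + 2)*(t^2 - 6*t + 8) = (t - 4)*(t + 2)*(t - 2)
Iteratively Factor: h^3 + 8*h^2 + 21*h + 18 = (h + 2)*(h^2 + 6*h + 9) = (h + 2)*(h + 3)*(h + 3)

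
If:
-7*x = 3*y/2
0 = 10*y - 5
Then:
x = -3/28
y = 1/2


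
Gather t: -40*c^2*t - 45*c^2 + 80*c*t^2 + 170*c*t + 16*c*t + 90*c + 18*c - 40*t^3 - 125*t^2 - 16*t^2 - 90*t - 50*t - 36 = -45*c^2 + 108*c - 40*t^3 + t^2*(80*c - 141) + t*(-40*c^2 + 186*c - 140) - 36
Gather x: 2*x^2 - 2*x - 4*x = 2*x^2 - 6*x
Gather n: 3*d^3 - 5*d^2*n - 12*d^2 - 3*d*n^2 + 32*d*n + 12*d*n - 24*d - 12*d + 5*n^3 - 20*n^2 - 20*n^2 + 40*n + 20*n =3*d^3 - 12*d^2 - 36*d + 5*n^3 + n^2*(-3*d - 40) + n*(-5*d^2 + 44*d + 60)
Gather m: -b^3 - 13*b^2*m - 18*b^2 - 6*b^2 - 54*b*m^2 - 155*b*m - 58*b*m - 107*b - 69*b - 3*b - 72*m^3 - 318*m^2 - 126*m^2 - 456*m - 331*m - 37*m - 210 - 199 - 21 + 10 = -b^3 - 24*b^2 - 179*b - 72*m^3 + m^2*(-54*b - 444) + m*(-13*b^2 - 213*b - 824) - 420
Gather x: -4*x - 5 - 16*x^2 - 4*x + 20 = -16*x^2 - 8*x + 15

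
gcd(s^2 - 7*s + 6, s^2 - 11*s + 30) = s - 6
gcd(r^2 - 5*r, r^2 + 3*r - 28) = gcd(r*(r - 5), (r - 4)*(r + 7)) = 1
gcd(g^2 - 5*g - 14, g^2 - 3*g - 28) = g - 7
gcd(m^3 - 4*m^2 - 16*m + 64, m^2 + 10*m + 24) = m + 4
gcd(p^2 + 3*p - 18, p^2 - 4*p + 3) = p - 3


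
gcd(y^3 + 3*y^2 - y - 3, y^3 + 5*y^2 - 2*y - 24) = y + 3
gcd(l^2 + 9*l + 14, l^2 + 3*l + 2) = l + 2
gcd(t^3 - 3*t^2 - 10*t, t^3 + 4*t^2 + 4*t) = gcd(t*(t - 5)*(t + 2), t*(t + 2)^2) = t^2 + 2*t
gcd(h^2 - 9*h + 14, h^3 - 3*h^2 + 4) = h - 2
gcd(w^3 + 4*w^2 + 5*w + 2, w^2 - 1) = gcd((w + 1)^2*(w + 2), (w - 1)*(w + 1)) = w + 1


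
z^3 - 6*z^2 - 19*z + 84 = (z - 7)*(z - 3)*(z + 4)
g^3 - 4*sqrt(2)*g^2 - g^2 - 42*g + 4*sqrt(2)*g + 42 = (g - 1)*(g - 7*sqrt(2))*(g + 3*sqrt(2))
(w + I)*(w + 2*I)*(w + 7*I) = w^3 + 10*I*w^2 - 23*w - 14*I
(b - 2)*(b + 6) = b^2 + 4*b - 12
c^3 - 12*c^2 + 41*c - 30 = (c - 6)*(c - 5)*(c - 1)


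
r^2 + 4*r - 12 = (r - 2)*(r + 6)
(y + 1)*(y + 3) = y^2 + 4*y + 3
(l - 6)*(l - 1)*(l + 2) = l^3 - 5*l^2 - 8*l + 12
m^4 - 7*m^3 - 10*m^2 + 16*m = m*(m - 8)*(m - 1)*(m + 2)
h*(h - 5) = h^2 - 5*h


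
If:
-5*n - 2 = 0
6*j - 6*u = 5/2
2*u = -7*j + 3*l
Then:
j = u + 5/12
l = 3*u + 35/36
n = -2/5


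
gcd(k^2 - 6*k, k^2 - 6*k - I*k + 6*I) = k - 6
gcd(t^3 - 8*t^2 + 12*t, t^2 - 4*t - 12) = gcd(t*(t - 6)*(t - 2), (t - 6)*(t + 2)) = t - 6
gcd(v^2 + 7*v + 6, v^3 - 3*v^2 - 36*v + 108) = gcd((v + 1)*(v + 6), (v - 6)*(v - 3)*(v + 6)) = v + 6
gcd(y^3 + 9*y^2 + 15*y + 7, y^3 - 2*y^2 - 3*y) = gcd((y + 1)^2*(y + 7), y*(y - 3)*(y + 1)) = y + 1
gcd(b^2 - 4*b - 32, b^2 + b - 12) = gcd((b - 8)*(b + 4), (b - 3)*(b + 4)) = b + 4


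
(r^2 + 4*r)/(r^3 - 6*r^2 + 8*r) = (r + 4)/(r^2 - 6*r + 8)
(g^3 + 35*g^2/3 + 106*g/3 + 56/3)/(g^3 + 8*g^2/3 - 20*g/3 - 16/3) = (g + 7)/(g - 2)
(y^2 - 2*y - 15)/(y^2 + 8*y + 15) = (y - 5)/(y + 5)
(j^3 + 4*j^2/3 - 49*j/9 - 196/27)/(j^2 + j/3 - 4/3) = (j^2 - 49/9)/(j - 1)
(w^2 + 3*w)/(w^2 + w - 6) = w/(w - 2)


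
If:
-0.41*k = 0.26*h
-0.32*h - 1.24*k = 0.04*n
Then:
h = 0.0857740585774059*n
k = -0.0543933054393305*n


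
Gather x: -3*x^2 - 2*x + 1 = -3*x^2 - 2*x + 1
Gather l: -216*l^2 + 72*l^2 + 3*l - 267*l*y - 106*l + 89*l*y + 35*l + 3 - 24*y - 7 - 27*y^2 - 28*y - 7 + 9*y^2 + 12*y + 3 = -144*l^2 + l*(-178*y - 68) - 18*y^2 - 40*y - 8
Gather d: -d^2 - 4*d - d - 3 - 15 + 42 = -d^2 - 5*d + 24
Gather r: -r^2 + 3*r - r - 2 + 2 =-r^2 + 2*r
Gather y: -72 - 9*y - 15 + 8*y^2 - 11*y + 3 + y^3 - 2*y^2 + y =y^3 + 6*y^2 - 19*y - 84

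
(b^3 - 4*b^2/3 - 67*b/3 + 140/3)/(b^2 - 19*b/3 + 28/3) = b + 5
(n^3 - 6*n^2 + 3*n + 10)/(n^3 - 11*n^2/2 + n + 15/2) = 2*(n - 2)/(2*n - 3)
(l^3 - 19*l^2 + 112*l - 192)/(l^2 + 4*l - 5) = (l^3 - 19*l^2 + 112*l - 192)/(l^2 + 4*l - 5)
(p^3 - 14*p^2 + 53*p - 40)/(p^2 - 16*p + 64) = (p^2 - 6*p + 5)/(p - 8)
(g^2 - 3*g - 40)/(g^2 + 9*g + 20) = (g - 8)/(g + 4)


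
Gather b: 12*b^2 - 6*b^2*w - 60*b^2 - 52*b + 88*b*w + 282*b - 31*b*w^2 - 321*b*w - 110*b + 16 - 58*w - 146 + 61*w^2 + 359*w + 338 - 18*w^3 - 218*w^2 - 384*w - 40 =b^2*(-6*w - 48) + b*(-31*w^2 - 233*w + 120) - 18*w^3 - 157*w^2 - 83*w + 168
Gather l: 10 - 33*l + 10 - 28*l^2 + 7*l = -28*l^2 - 26*l + 20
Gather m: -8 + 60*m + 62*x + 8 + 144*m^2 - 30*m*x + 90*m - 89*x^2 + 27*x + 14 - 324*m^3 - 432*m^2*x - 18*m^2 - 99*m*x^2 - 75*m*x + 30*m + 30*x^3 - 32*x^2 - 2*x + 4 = -324*m^3 + m^2*(126 - 432*x) + m*(-99*x^2 - 105*x + 180) + 30*x^3 - 121*x^2 + 87*x + 18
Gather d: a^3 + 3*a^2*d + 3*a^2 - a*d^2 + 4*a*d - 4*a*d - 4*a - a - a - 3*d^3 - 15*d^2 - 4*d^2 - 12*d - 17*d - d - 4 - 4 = a^3 + 3*a^2 - 6*a - 3*d^3 + d^2*(-a - 19) + d*(3*a^2 - 30) - 8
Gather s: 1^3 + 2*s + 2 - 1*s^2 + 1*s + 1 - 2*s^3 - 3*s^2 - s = -2*s^3 - 4*s^2 + 2*s + 4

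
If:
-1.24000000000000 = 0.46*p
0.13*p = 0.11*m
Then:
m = -3.19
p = -2.70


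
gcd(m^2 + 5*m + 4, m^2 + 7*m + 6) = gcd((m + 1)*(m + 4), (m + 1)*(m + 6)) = m + 1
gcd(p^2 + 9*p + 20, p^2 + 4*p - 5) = p + 5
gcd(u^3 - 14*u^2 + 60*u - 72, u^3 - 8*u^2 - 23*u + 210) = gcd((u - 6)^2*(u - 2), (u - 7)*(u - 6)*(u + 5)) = u - 6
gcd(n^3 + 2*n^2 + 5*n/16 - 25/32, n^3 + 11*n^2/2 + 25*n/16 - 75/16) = n + 5/4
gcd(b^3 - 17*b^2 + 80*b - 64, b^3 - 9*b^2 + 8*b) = b^2 - 9*b + 8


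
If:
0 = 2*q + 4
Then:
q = -2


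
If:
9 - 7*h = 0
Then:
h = 9/7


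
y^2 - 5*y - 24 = (y - 8)*(y + 3)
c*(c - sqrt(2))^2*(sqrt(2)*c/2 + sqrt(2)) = sqrt(2)*c^4/2 - 2*c^3 + sqrt(2)*c^3 - 4*c^2 + sqrt(2)*c^2 + 2*sqrt(2)*c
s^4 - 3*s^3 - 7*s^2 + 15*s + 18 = (s - 3)^2*(s + 1)*(s + 2)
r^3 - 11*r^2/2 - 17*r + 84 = (r - 6)*(r - 7/2)*(r + 4)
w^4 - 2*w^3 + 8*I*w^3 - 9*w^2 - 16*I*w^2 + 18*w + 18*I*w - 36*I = (w - 2)*(w - I)*(w + 3*I)*(w + 6*I)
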